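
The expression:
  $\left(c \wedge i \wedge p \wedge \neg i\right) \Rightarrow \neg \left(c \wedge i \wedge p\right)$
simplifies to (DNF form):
$\text{True}$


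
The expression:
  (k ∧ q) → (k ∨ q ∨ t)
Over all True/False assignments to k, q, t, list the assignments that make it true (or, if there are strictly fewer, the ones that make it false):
is always true.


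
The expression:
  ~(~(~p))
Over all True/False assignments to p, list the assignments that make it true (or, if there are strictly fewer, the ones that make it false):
is true only for:
  p=False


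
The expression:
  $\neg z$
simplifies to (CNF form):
$\neg z$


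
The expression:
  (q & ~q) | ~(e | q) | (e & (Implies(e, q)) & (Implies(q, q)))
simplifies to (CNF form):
(e | ~q) & (q | ~e)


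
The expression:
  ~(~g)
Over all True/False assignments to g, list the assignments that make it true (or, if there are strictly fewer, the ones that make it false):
is true only for:
  g=True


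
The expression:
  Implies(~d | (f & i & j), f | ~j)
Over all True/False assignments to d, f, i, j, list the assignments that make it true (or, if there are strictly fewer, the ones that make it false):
is false only for:
  d=False, f=False, i=False, j=True;
  d=False, f=False, i=True, j=True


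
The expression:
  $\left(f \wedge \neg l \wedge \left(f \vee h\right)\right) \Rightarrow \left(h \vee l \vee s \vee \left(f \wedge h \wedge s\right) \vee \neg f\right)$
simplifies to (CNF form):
$h \vee l \vee s \vee \neg f$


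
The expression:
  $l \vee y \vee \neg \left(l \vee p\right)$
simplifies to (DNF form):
$l \vee y \vee \neg p$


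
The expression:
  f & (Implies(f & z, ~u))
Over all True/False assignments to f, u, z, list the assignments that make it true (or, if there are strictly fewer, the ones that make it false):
is true only for:
  f=True, u=False, z=False;
  f=True, u=False, z=True;
  f=True, u=True, z=False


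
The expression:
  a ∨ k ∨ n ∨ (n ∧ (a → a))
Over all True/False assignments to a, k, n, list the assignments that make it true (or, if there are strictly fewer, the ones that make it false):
is false only for:
  a=False, k=False, n=False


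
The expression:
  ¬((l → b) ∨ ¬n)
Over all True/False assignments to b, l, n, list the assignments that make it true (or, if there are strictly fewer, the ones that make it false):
is true only for:
  b=False, l=True, n=True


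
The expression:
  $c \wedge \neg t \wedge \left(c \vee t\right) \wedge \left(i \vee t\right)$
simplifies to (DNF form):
$c \wedge i \wedge \neg t$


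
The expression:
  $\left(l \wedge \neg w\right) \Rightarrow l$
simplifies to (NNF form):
$\text{True}$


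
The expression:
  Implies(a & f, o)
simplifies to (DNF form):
o | ~a | ~f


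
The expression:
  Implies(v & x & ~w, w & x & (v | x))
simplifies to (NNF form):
w | ~v | ~x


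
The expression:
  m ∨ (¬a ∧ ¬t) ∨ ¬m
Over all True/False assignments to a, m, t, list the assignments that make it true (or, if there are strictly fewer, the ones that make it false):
is always true.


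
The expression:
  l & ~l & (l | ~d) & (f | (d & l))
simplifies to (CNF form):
False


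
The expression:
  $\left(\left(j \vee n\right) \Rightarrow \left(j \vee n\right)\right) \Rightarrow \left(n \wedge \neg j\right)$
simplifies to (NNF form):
$n \wedge \neg j$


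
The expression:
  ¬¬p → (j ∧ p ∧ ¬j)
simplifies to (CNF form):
¬p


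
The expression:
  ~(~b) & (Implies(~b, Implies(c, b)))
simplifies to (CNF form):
b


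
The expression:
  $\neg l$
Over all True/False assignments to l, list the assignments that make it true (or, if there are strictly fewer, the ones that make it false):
is true only for:
  l=False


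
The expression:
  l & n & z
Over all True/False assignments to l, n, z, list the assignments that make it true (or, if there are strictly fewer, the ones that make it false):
is true only for:
  l=True, n=True, z=True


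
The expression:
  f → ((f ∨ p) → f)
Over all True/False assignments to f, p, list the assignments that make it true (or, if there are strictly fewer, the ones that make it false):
is always true.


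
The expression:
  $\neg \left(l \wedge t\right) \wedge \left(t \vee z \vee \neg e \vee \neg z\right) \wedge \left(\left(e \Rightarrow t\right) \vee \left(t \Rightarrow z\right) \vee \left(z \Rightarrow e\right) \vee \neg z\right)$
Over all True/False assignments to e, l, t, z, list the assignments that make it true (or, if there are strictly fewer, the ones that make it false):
is false only for:
  e=False, l=True, t=True, z=False;
  e=False, l=True, t=True, z=True;
  e=True, l=True, t=True, z=False;
  e=True, l=True, t=True, z=True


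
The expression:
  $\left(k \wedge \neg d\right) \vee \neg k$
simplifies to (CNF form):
$\neg d \vee \neg k$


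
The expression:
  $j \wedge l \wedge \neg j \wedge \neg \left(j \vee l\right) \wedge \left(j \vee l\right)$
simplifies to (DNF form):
$\text{False}$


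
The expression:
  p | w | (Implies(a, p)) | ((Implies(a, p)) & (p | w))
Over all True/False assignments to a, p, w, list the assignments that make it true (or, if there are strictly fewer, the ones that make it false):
is false only for:
  a=True, p=False, w=False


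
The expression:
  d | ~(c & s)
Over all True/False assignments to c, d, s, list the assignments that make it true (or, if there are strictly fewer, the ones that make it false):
is false only for:
  c=True, d=False, s=True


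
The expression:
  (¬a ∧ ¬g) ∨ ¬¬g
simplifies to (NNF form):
g ∨ ¬a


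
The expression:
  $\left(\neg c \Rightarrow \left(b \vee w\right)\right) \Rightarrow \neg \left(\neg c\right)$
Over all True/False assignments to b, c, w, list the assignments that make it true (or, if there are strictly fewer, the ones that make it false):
is false only for:
  b=False, c=False, w=True;
  b=True, c=False, w=False;
  b=True, c=False, w=True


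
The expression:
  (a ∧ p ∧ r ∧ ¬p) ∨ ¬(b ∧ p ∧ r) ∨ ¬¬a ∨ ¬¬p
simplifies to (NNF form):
True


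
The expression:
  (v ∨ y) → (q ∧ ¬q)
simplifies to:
¬v ∧ ¬y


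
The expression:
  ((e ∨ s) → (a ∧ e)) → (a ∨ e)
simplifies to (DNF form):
a ∨ e ∨ s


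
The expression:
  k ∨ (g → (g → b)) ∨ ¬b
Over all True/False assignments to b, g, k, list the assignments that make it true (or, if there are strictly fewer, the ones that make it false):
is always true.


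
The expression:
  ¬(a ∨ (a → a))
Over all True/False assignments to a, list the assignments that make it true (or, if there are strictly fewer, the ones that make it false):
is never true.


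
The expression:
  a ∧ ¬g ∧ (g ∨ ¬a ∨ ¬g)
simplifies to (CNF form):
a ∧ ¬g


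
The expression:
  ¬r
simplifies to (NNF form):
¬r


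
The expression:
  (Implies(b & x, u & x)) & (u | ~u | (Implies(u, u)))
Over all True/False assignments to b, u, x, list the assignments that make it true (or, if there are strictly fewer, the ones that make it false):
is false only for:
  b=True, u=False, x=True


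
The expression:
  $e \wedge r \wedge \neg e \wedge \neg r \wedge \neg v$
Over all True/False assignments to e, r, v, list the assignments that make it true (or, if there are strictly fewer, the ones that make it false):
is never true.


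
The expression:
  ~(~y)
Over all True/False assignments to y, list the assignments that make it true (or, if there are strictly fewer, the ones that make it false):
is true only for:
  y=True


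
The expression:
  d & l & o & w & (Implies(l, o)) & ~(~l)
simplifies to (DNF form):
d & l & o & w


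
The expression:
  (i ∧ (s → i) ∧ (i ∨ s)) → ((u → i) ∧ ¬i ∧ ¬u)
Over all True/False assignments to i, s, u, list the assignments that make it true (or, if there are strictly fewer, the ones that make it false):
is true only for:
  i=False, s=False, u=False;
  i=False, s=False, u=True;
  i=False, s=True, u=False;
  i=False, s=True, u=True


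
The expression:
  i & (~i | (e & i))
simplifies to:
e & i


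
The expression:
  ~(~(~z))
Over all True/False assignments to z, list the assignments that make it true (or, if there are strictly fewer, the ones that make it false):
is true only for:
  z=False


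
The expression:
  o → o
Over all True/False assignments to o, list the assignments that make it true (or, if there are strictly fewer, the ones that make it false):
is always true.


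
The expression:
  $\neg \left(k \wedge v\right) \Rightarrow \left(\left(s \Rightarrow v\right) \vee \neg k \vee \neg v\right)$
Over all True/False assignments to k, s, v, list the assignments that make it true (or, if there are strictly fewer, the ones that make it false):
is always true.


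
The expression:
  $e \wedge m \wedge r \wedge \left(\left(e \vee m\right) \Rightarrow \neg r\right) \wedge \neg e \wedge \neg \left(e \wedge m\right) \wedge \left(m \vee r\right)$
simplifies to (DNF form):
$\text{False}$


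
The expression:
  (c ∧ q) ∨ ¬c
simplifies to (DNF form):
q ∨ ¬c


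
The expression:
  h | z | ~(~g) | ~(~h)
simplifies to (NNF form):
g | h | z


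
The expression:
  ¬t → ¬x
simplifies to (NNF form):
t ∨ ¬x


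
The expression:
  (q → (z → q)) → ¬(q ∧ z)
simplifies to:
¬q ∨ ¬z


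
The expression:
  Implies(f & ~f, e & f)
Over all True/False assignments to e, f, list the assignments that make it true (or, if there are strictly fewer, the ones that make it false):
is always true.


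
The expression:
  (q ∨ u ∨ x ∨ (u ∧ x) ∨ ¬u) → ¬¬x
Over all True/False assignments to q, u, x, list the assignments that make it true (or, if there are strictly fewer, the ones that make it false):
is true only for:
  q=False, u=False, x=True;
  q=False, u=True, x=True;
  q=True, u=False, x=True;
  q=True, u=True, x=True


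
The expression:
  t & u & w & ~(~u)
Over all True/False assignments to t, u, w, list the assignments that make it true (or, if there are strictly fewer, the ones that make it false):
is true only for:
  t=True, u=True, w=True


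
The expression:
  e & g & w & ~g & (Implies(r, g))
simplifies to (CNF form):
False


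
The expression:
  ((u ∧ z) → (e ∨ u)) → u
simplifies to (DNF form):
u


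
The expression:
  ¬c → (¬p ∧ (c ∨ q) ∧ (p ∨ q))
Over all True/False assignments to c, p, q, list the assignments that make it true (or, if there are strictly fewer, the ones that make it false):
is false only for:
  c=False, p=False, q=False;
  c=False, p=True, q=False;
  c=False, p=True, q=True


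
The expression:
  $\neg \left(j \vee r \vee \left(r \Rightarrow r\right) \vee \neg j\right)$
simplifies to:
$\text{False}$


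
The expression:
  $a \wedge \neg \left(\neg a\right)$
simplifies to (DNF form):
$a$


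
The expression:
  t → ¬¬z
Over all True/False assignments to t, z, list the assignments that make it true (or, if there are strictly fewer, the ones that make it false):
is false only for:
  t=True, z=False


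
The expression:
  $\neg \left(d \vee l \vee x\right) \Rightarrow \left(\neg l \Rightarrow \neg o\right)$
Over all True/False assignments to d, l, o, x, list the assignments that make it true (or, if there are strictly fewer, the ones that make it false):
is false only for:
  d=False, l=False, o=True, x=False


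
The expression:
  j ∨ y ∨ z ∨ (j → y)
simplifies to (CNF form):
True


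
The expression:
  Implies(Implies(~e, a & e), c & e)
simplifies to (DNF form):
c | ~e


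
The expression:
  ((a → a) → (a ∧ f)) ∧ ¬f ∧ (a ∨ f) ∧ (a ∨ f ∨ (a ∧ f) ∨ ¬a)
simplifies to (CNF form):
False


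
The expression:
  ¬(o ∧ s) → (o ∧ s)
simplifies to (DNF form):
o ∧ s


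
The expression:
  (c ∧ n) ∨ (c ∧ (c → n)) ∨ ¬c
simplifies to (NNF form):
n ∨ ¬c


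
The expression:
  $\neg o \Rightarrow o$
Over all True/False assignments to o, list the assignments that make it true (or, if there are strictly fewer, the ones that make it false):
is true only for:
  o=True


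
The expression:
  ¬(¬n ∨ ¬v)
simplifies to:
n ∧ v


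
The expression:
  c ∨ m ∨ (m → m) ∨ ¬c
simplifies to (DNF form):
True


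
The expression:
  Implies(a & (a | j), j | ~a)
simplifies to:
j | ~a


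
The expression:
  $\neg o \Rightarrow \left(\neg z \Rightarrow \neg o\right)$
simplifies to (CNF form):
$\text{True}$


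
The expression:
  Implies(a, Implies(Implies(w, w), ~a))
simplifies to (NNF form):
~a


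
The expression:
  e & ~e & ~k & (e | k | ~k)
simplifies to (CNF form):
False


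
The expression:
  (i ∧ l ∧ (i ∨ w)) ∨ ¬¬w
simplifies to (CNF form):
(i ∨ w) ∧ (l ∨ w)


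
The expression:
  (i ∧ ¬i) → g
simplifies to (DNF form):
True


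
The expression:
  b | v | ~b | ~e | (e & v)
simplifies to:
True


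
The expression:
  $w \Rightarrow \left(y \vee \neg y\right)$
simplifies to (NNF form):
$\text{True}$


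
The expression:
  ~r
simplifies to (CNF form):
~r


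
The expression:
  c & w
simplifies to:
c & w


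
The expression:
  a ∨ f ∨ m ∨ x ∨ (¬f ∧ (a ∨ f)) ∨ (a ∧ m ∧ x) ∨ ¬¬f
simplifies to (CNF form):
a ∨ f ∨ m ∨ x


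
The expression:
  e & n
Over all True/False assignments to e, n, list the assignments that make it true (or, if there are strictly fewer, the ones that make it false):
is true only for:
  e=True, n=True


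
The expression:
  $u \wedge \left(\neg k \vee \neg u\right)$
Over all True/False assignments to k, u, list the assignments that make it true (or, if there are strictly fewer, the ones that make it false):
is true only for:
  k=False, u=True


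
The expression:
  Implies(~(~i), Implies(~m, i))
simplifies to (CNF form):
True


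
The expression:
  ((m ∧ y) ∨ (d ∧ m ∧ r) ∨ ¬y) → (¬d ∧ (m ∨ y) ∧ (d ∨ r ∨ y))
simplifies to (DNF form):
(y ∧ ¬d) ∨ (y ∧ ¬m) ∨ (m ∧ r ∧ ¬d)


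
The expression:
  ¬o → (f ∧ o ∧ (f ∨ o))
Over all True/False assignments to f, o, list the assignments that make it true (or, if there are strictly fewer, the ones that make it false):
is true only for:
  f=False, o=True;
  f=True, o=True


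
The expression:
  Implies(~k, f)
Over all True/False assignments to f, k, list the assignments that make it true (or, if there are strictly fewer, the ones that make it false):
is false only for:
  f=False, k=False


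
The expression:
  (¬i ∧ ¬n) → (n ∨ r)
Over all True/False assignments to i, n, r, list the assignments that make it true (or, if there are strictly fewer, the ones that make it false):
is false only for:
  i=False, n=False, r=False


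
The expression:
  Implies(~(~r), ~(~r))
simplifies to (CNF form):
True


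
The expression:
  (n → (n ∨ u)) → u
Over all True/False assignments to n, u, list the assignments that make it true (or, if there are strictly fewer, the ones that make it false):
is true only for:
  n=False, u=True;
  n=True, u=True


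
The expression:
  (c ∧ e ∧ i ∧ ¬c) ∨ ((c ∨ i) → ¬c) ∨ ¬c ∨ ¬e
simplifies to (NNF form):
¬c ∨ ¬e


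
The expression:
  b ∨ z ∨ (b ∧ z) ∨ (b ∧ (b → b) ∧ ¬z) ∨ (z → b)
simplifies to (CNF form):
True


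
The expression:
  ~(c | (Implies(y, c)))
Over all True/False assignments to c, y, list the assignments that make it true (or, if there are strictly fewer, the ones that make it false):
is true only for:
  c=False, y=True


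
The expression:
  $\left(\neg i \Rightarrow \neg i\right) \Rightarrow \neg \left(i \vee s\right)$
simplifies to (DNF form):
$\neg i \wedge \neg s$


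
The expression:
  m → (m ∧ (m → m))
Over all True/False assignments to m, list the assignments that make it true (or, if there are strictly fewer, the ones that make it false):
is always true.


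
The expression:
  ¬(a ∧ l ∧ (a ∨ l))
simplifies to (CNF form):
¬a ∨ ¬l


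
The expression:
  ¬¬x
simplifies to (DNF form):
x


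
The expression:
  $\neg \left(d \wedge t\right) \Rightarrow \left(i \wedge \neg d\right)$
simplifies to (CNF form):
$\left(d \vee i\right) \wedge \left(t \vee \neg d\right)$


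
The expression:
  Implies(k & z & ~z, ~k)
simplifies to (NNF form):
True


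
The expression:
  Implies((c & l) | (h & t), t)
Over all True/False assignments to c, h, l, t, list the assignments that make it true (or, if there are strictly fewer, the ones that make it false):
is false only for:
  c=True, h=False, l=True, t=False;
  c=True, h=True, l=True, t=False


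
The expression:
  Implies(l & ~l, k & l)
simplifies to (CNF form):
True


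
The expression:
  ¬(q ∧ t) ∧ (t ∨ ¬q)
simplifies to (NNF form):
¬q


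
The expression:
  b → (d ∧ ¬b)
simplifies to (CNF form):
¬b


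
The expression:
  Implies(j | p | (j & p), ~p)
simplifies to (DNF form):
~p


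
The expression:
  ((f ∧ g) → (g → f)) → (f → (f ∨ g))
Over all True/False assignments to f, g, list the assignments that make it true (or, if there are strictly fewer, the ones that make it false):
is always true.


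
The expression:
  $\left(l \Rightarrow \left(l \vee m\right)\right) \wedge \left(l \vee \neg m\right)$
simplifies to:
$l \vee \neg m$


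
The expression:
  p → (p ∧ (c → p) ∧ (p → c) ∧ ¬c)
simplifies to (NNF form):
¬p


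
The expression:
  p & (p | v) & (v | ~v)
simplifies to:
p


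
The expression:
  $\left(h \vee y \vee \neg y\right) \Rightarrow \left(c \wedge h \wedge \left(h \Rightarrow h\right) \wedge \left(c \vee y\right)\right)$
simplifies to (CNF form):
$c \wedge h$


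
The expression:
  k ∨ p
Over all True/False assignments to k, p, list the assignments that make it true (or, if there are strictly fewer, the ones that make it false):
is false only for:
  k=False, p=False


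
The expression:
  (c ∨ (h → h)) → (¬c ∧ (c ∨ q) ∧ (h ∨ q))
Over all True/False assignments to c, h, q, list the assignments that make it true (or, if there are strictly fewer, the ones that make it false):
is true only for:
  c=False, h=False, q=True;
  c=False, h=True, q=True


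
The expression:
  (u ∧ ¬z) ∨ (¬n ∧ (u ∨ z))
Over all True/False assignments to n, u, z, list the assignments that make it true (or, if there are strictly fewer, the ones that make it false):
is true only for:
  n=False, u=False, z=True;
  n=False, u=True, z=False;
  n=False, u=True, z=True;
  n=True, u=True, z=False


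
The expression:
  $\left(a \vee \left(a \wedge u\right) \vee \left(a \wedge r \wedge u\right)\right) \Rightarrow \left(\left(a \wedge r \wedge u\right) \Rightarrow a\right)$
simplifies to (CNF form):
$\text{True}$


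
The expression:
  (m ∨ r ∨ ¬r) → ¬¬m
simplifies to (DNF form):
m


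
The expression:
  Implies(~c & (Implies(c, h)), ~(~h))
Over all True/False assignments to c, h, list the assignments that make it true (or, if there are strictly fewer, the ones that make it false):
is false only for:
  c=False, h=False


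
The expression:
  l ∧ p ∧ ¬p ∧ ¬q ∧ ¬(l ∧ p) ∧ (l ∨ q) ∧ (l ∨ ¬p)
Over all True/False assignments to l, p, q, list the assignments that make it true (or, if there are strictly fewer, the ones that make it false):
is never true.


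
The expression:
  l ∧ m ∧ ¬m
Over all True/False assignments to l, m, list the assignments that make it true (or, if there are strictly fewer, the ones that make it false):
is never true.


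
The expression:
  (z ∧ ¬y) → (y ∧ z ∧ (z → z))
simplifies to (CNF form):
y ∨ ¬z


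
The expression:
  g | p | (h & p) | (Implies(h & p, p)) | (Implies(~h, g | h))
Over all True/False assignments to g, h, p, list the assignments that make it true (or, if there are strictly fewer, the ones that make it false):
is always true.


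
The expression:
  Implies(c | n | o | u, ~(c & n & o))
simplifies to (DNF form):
~c | ~n | ~o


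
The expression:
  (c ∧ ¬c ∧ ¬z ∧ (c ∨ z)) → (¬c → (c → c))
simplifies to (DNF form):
True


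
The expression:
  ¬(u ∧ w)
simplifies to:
¬u ∨ ¬w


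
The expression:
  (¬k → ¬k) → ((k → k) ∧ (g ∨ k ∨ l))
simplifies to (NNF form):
g ∨ k ∨ l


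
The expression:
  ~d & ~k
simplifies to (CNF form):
~d & ~k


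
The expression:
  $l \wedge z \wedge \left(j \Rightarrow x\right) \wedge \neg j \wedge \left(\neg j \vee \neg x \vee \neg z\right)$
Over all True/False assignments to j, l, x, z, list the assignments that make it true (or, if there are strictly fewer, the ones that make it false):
is true only for:
  j=False, l=True, x=False, z=True;
  j=False, l=True, x=True, z=True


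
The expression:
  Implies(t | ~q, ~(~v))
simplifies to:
v | (q & ~t)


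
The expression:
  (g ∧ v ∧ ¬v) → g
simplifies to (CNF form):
True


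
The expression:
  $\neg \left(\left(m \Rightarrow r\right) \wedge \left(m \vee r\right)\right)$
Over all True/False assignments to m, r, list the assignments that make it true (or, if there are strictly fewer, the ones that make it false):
is true only for:
  m=False, r=False;
  m=True, r=False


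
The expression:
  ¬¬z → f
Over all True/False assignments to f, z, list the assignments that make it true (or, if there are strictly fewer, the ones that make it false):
is false only for:
  f=False, z=True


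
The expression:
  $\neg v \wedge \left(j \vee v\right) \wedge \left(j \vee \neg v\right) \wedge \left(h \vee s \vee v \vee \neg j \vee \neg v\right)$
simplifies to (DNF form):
$j \wedge \neg v$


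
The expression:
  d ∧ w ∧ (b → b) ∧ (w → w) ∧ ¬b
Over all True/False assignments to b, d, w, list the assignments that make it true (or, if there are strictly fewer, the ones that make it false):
is true only for:
  b=False, d=True, w=True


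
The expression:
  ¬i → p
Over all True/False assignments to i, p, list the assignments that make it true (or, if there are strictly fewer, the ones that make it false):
is false only for:
  i=False, p=False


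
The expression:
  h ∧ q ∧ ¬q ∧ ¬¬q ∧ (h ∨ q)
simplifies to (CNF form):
False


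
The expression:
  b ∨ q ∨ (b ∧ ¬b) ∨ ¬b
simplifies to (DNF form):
True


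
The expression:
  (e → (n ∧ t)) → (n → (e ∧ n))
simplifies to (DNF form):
e ∨ ¬n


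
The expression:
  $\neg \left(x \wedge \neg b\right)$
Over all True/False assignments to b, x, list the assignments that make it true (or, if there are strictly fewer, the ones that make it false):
is false only for:
  b=False, x=True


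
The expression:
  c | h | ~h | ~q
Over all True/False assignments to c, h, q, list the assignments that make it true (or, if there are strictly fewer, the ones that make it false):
is always true.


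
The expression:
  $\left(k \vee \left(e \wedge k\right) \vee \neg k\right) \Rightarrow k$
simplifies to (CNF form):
$k$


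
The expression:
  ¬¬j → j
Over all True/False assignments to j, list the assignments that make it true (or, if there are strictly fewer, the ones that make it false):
is always true.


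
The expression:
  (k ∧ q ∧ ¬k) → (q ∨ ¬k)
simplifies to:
True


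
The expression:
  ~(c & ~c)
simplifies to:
True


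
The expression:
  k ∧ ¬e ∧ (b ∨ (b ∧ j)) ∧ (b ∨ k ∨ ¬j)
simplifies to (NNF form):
b ∧ k ∧ ¬e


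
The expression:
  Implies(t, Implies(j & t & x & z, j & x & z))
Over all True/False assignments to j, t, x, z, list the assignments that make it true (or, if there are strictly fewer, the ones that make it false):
is always true.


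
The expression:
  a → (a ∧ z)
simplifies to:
z ∨ ¬a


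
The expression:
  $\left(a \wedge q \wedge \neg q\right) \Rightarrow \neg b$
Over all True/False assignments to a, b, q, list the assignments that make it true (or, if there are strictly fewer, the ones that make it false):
is always true.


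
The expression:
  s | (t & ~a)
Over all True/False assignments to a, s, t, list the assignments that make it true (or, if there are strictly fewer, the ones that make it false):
is false only for:
  a=False, s=False, t=False;
  a=True, s=False, t=False;
  a=True, s=False, t=True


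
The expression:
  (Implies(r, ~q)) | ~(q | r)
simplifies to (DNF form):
~q | ~r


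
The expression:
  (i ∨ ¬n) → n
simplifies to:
n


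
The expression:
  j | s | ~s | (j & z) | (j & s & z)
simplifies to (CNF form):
True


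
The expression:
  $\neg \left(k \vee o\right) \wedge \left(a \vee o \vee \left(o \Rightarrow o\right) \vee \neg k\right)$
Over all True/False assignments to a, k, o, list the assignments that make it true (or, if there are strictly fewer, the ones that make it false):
is true only for:
  a=False, k=False, o=False;
  a=True, k=False, o=False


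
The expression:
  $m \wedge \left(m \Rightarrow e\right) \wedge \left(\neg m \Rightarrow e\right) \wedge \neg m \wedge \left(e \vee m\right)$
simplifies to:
$\text{False}$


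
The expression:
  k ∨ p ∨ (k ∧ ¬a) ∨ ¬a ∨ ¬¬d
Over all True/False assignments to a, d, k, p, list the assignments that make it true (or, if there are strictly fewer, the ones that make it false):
is false only for:
  a=True, d=False, k=False, p=False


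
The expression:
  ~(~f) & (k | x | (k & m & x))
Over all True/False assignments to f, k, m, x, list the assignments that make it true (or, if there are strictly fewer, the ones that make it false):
is true only for:
  f=True, k=False, m=False, x=True;
  f=True, k=False, m=True, x=True;
  f=True, k=True, m=False, x=False;
  f=True, k=True, m=False, x=True;
  f=True, k=True, m=True, x=False;
  f=True, k=True, m=True, x=True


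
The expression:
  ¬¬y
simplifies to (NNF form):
y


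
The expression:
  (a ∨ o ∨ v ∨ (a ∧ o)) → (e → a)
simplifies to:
a ∨ (¬o ∧ ¬v) ∨ ¬e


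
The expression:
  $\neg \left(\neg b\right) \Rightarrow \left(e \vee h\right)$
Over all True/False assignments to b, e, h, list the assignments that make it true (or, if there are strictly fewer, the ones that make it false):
is false only for:
  b=True, e=False, h=False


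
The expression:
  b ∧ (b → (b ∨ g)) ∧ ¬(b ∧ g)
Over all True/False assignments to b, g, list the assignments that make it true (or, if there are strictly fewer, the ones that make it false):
is true only for:
  b=True, g=False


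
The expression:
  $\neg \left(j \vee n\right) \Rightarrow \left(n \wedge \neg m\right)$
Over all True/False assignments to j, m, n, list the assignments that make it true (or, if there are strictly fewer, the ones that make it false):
is false only for:
  j=False, m=False, n=False;
  j=False, m=True, n=False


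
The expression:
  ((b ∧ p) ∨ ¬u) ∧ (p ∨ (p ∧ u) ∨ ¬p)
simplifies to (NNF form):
(b ∧ p) ∨ ¬u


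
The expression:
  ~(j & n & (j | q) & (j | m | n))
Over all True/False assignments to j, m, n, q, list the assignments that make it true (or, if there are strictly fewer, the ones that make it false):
is false only for:
  j=True, m=False, n=True, q=False;
  j=True, m=False, n=True, q=True;
  j=True, m=True, n=True, q=False;
  j=True, m=True, n=True, q=True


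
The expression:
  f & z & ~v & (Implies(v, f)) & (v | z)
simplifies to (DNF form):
f & z & ~v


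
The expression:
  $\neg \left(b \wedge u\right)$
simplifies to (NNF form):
$\neg b \vee \neg u$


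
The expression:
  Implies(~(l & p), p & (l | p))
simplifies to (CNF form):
p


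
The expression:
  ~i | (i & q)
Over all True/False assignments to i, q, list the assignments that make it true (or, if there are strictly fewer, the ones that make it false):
is false only for:
  i=True, q=False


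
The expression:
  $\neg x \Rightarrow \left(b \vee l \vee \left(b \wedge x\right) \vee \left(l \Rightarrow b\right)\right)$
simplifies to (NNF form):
$\text{True}$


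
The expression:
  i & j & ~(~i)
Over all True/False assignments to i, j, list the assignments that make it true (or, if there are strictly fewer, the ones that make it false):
is true only for:
  i=True, j=True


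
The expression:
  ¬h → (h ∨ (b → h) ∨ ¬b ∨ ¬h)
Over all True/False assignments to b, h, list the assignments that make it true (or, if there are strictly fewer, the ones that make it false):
is always true.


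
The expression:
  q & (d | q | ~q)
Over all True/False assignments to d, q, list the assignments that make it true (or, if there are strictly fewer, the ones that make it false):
is true only for:
  d=False, q=True;
  d=True, q=True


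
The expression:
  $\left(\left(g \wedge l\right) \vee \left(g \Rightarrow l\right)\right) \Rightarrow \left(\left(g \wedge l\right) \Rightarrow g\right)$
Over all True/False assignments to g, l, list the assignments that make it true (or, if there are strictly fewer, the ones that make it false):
is always true.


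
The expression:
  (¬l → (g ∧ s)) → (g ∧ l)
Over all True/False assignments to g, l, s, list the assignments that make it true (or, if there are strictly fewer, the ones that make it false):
is false only for:
  g=False, l=True, s=False;
  g=False, l=True, s=True;
  g=True, l=False, s=True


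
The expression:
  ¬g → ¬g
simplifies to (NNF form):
True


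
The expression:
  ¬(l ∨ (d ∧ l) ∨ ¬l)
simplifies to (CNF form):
False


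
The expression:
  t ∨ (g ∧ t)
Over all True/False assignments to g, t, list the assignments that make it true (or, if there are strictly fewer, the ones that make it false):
is true only for:
  g=False, t=True;
  g=True, t=True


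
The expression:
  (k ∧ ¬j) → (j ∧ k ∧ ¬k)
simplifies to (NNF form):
j ∨ ¬k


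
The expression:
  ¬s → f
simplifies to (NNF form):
f ∨ s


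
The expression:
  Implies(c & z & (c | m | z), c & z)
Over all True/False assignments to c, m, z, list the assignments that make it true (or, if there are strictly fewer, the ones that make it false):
is always true.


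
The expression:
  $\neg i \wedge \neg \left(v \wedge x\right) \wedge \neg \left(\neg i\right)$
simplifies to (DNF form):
$\text{False}$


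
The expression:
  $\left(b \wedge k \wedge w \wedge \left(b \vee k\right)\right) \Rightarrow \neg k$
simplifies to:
$\neg b \vee \neg k \vee \neg w$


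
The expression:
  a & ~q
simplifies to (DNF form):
a & ~q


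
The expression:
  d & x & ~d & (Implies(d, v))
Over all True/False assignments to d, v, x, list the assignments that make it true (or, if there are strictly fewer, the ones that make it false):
is never true.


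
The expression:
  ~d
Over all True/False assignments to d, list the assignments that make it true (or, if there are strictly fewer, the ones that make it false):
is true only for:
  d=False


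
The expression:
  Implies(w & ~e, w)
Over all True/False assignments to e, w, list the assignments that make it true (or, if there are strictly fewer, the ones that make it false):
is always true.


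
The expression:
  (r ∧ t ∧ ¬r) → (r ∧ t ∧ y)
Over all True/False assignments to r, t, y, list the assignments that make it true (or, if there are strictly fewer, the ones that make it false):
is always true.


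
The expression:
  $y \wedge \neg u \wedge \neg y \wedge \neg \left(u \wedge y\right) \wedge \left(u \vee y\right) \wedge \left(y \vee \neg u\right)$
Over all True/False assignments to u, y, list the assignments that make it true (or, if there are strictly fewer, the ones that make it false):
is never true.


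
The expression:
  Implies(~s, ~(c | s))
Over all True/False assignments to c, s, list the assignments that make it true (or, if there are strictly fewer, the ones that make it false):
is false only for:
  c=True, s=False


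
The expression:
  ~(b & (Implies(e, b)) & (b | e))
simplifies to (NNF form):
~b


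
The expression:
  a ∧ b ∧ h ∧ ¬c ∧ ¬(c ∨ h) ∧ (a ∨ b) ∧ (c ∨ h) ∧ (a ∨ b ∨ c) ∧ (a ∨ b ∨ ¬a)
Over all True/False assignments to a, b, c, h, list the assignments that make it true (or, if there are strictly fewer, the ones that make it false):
is never true.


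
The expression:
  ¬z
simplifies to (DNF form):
¬z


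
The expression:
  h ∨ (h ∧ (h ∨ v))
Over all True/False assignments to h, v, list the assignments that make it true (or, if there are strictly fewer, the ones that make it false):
is true only for:
  h=True, v=False;
  h=True, v=True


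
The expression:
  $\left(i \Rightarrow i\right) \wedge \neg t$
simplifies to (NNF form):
$\neg t$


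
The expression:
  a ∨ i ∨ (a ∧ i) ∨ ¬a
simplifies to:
True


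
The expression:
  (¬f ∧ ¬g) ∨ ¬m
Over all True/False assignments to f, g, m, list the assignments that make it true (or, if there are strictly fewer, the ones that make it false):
is false only for:
  f=False, g=True, m=True;
  f=True, g=False, m=True;
  f=True, g=True, m=True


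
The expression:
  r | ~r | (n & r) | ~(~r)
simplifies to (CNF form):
True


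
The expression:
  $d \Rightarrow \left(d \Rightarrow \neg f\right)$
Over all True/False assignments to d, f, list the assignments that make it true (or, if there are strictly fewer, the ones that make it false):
is false only for:
  d=True, f=True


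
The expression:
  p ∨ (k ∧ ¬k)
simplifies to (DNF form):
p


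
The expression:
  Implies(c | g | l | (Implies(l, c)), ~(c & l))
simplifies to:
~c | ~l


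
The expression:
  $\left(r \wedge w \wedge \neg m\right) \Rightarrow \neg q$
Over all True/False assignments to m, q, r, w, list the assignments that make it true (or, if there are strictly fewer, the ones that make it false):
is false only for:
  m=False, q=True, r=True, w=True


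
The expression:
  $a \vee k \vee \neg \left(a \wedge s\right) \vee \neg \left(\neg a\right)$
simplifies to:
$\text{True}$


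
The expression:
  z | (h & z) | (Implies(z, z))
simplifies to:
True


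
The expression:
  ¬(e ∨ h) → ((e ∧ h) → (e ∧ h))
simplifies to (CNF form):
True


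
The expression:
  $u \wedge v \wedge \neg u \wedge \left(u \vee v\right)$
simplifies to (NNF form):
$\text{False}$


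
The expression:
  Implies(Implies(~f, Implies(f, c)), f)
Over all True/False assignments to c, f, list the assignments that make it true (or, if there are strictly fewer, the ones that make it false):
is true only for:
  c=False, f=True;
  c=True, f=True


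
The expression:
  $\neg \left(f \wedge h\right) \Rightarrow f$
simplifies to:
$f$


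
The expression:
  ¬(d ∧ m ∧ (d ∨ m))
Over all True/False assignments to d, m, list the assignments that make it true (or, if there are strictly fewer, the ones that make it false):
is false only for:
  d=True, m=True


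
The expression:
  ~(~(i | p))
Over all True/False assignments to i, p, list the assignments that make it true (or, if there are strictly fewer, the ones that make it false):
is false only for:
  i=False, p=False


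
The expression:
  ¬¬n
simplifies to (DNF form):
n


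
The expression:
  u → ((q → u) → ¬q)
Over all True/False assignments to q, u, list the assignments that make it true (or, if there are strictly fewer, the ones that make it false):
is false only for:
  q=True, u=True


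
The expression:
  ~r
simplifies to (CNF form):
~r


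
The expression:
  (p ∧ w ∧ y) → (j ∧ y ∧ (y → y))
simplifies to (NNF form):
j ∨ ¬p ∨ ¬w ∨ ¬y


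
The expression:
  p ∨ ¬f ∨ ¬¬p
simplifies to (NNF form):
p ∨ ¬f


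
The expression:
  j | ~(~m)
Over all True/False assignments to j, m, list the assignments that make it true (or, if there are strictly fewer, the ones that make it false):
is false only for:
  j=False, m=False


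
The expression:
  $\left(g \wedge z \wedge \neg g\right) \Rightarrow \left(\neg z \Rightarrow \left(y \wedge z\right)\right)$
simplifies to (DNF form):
$\text{True}$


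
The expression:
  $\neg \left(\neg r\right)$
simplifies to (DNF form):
$r$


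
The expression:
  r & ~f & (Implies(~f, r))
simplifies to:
r & ~f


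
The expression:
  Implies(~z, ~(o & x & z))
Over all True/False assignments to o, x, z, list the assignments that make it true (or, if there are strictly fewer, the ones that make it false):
is always true.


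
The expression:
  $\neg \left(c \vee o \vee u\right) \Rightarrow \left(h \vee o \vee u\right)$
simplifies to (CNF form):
$c \vee h \vee o \vee u$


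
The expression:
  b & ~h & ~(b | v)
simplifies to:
False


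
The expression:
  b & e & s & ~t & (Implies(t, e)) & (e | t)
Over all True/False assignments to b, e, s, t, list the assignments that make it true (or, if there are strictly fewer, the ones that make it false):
is true only for:
  b=True, e=True, s=True, t=False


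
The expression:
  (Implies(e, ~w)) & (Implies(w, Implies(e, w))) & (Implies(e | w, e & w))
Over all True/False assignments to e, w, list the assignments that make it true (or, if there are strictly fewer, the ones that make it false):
is true only for:
  e=False, w=False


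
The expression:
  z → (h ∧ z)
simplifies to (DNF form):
h ∨ ¬z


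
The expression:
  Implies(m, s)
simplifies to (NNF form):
s | ~m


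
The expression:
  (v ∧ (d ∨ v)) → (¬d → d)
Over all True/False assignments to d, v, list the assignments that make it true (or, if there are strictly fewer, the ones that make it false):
is false only for:
  d=False, v=True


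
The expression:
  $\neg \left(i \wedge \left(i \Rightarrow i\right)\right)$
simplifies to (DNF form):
$\neg i$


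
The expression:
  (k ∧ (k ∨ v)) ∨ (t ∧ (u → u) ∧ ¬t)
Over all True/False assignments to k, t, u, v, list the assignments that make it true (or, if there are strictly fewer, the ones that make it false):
is true only for:
  k=True, t=False, u=False, v=False;
  k=True, t=False, u=False, v=True;
  k=True, t=False, u=True, v=False;
  k=True, t=False, u=True, v=True;
  k=True, t=True, u=False, v=False;
  k=True, t=True, u=False, v=True;
  k=True, t=True, u=True, v=False;
  k=True, t=True, u=True, v=True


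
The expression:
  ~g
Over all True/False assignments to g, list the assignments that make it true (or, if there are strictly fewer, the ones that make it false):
is true only for:
  g=False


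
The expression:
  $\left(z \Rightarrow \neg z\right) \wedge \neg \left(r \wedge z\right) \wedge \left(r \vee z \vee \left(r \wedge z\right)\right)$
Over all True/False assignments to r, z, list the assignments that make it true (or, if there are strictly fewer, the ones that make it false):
is true only for:
  r=True, z=False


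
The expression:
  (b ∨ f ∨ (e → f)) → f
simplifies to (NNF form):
f ∨ (e ∧ ¬b)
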